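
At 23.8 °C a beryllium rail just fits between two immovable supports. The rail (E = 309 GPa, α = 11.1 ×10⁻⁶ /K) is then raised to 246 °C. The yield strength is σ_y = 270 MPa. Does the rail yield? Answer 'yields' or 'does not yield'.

yields

ΔT = 222.2 K. Constrained thermal stress σ = E·α·ΔT = 309.0×10³ MPa × 11.1×10⁻⁶ × 222.2 = 762 MPa (compressive).
Compare to σ_y = 270 MPa: σ ≥ σ_y, so it yields.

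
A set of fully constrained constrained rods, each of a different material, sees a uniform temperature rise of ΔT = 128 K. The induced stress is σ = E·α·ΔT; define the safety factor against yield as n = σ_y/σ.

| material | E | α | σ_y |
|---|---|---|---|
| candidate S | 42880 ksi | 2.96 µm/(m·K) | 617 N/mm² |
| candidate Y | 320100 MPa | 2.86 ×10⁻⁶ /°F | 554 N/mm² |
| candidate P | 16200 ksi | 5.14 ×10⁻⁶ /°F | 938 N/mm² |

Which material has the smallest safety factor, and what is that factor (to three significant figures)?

Per material, after unit conversion:
  candidate S: E = 295.6, α = 2.96, σ_y = 617.0 → σ = 112 MPa, n = 5.51
  candidate Y: E = 320.1, α = 5.15, σ_y = 554.0 → σ = 211 MPa, n = 2.63
  candidate P: E = 111.7, α = 9.25, σ_y = 938.0 → σ = 132 MPa, n = 7.09
Smallest n: candidate Y with n = 2.63.

candidate Y, n = 2.63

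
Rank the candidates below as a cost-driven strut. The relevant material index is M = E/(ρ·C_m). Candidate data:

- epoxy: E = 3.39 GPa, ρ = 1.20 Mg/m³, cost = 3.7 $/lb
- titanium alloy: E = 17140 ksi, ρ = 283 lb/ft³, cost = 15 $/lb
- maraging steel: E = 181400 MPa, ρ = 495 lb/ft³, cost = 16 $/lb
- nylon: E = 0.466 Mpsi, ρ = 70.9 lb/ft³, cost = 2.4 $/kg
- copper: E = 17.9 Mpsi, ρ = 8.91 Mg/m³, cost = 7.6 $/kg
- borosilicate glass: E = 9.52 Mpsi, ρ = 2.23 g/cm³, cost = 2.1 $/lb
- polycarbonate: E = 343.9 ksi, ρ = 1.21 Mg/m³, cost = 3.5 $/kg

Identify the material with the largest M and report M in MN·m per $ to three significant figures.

borosilicate glass, M = 6.36 MN·m per $

After converting to SI:
  epoxy: E = 3.390 GPa, ρ = 1200 kg/m³, cost = 8.157 $/kg
  titanium alloy: E = 118.2 GPa, ρ = 4533 kg/m³, cost = 33.07 $/kg
  maraging steel: E = 181.4 GPa, ρ = 7929 kg/m³, cost = 35.27 $/kg
  nylon: E = 3.213 GPa, ρ = 1136 kg/m³, cost = 2.400 $/kg
  copper: E = 123.4 GPa, ρ = 8910 kg/m³, cost = 7.600 $/kg
  borosilicate glass: E = 65.64 GPa, ρ = 2230 kg/m³, cost = 4.630 $/kg
  polycarbonate: E = 2.371 GPa, ρ = 1210 kg/m³, cost = 3.500 $/kg
  borosilicate glass: M = 6.36 MN·m per $
  copper: M = 1.82 MN·m per $
  nylon: M = 1.18 MN·m per $
  titanium alloy: M = 0.788 MN·m per $
  maraging steel: M = 0.649 MN·m per $
  polycarbonate: M = 0.560 MN·m per $
  epoxy: M = 0.346 MN·m per $
The maximum is for borosilicate glass.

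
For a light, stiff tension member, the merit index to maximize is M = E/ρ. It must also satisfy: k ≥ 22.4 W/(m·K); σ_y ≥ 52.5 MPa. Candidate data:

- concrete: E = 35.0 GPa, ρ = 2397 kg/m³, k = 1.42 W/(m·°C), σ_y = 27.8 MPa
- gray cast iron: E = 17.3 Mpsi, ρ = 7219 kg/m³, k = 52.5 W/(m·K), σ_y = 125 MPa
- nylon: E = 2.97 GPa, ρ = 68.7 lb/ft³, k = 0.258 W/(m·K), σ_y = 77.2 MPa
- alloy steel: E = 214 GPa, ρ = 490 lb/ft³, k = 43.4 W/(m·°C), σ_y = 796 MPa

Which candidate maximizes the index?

Screen on constraints: k ≥ 22.4 W/(m·K); σ_y ≥ 52.5 MPa. Survivors: gray cast iron, alloy steel.
In SI units:
  gray cast iron: E = 119.3 GPa, ρ = 7219 kg/m³
  alloy steel: E = 214.0 GPa, ρ = 7849 kg/m³
  alloy steel: M = 27.3 MN·m/kg
  gray cast iron: M = 16.5 MN·m/kg
Alloy steel has the largest M.

alloy steel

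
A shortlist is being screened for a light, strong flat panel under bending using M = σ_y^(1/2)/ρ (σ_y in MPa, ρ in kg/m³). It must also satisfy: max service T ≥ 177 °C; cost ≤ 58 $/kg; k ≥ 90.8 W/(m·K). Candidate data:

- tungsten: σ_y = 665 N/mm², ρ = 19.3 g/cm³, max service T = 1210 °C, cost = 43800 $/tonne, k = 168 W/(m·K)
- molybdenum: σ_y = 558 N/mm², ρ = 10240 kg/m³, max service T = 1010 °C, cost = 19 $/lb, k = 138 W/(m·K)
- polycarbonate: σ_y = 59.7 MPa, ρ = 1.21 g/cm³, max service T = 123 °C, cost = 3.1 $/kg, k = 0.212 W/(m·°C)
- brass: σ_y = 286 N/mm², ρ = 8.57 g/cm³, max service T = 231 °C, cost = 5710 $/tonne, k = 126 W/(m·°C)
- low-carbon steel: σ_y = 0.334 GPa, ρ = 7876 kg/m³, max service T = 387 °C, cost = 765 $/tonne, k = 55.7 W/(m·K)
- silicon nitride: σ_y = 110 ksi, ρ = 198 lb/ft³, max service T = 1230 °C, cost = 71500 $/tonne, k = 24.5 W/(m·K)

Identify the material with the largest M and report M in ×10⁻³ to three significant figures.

Screen on constraints: max service T ≥ 177 °C; cost ≤ 58 $/kg; k ≥ 90.8 W/(m·K). Survivors: tungsten, molybdenum, brass.
In SI units:
  tungsten: σ_y = 665.0 MPa, ρ = 19300 kg/m³
  molybdenum: σ_y = 558.0 MPa, ρ = 10240 kg/m³
  brass: σ_y = 286.0 MPa, ρ = 8570 kg/m³
  molybdenum: M = 2.31×10⁻³
  brass: M = 1.97×10⁻³
  tungsten: M = 1.34×10⁻³
Highest index: molybdenum.

molybdenum, M = 2.31×10⁻³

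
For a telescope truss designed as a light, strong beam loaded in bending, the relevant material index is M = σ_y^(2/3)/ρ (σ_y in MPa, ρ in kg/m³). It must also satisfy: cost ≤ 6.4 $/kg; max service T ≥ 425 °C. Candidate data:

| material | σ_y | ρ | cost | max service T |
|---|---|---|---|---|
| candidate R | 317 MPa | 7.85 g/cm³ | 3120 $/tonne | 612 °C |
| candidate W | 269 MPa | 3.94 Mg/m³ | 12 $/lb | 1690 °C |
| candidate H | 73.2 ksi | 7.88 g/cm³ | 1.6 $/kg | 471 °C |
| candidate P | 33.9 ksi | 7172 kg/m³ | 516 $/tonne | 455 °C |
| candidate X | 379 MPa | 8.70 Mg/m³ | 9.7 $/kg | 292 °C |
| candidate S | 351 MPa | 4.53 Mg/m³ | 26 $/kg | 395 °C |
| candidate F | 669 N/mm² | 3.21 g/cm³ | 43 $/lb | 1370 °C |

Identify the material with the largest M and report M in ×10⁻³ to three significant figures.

candidate H, M = 8.04×10⁻³

Screen on constraints: cost ≤ 6.4 $/kg; max service T ≥ 425 °C. Survivors: candidate R, candidate H, candidate P.
After converting to SI:
  candidate R: σ_y = 317.0 MPa, ρ = 7850 kg/m³
  candidate H: σ_y = 504.7 MPa, ρ = 7880 kg/m³
  candidate P: σ_y = 233.7 MPa, ρ = 7172 kg/m³
  candidate H: M = 8.04×10⁻³
  candidate R: M = 5.92×10⁻³
  candidate P: M = 5.29×10⁻³
Candidate H has the largest M.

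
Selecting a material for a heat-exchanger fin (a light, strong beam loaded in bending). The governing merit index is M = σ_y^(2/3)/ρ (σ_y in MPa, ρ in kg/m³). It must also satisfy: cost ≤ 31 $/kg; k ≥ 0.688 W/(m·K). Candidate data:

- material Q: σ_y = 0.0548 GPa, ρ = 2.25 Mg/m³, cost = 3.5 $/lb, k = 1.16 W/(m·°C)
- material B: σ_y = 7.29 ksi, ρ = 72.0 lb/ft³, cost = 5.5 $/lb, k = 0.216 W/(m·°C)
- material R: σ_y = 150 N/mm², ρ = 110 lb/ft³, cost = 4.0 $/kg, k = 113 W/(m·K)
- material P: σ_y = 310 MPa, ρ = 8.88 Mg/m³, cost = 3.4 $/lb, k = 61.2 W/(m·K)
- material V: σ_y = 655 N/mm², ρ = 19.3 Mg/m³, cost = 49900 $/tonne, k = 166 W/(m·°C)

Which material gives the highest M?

material R

Screen on constraints: cost ≤ 31 $/kg; k ≥ 0.688 W/(m·K). Survivors: material Q, material R, material P.
Putting every candidate on a common basis:
  material Q: σ_y = 54.80 MPa, ρ = 2250 kg/m³
  material R: σ_y = 150.0 MPa, ρ = 1762 kg/m³
  material P: σ_y = 310.0 MPa, ρ = 8880 kg/m³
  material R: M = 16.0×10⁻³
  material Q: M = 6.41×10⁻³
  material P: M = 5.16×10⁻³
Material R ranks first.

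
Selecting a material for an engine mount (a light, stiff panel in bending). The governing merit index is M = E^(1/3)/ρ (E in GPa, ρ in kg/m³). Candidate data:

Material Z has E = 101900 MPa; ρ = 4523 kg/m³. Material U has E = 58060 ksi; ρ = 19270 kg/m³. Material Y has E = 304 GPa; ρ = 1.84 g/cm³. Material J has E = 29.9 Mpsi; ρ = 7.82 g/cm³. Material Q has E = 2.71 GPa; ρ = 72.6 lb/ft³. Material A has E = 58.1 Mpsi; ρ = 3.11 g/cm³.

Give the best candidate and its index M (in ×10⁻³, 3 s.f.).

material Y, M = 3.65×10⁻³

After converting to SI:
  material Z: E = 101.9 GPa, ρ = 4523 kg/m³
  material U: E = 400.3 GPa, ρ = 19270 kg/m³
  material Y: E = 304.0 GPa, ρ = 1840 kg/m³
  material J: E = 206.2 GPa, ρ = 7820 kg/m³
  material Q: E = 2.710 GPa, ρ = 1163 kg/m³
  material A: E = 400.6 GPa, ρ = 3110 kg/m³
  material Y: M = 3.65×10⁻³
  material A: M = 2.37×10⁻³
  material Q: M = 1.20×10⁻³
  material Z: M = 1.03×10⁻³
  material J: M = 0.755×10⁻³
  material U: M = 0.382×10⁻³
Material Y ranks first.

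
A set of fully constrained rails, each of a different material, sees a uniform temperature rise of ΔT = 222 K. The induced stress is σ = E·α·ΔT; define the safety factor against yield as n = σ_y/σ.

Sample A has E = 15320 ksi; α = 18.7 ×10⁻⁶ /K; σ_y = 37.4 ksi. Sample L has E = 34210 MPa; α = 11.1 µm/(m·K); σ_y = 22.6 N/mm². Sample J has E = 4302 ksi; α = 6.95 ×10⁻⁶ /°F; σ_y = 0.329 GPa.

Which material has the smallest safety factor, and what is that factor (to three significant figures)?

In consistent units (E in GPa, α in ×10⁻⁶/K, σ_y in MPa):
  sample A: E = 105.6, α = 18.7, σ_y = 257.9 → σ = 439 MPa, n = 0.588
  sample L: E = 34.21, α = 11.1, σ_y = 22.60 → σ = 84.3 MPa, n = 0.268
  sample J: E = 29.66, α = 12.5, σ_y = 329.0 → σ = 82.4 MPa, n = 3.99
Smallest n: sample L with n = 0.268.

sample L, n = 0.268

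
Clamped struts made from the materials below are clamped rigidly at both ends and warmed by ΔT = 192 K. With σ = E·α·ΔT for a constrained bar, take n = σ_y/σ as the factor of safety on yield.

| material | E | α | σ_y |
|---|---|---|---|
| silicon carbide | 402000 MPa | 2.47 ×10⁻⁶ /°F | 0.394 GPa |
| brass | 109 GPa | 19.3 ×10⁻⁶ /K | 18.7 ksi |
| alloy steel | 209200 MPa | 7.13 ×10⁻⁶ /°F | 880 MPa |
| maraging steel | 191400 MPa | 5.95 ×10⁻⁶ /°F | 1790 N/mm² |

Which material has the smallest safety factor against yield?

brass

In consistent units (E in GPa, α in ×10⁻⁶/K, σ_y in MPa):
  silicon carbide: E = 402.0, α = 4.45, σ_y = 394.0 → σ = 343 MPa, n = 1.15
  brass: E = 109.0, α = 19.3, σ_y = 128.9 → σ = 404 MPa, n = 0.319
  alloy steel: E = 209.2, α = 12.8, σ_y = 880.0 → σ = 515 MPa, n = 1.71
  maraging steel: E = 191.4, α = 10.7, σ_y = 1790 → σ = 394 MPa, n = 4.55
The minimum is brass at n = 0.319.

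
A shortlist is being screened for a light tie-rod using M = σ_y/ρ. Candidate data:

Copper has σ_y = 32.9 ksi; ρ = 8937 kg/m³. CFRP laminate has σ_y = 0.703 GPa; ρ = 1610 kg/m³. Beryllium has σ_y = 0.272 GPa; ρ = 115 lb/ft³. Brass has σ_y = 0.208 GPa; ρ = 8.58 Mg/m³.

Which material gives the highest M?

Convert each candidate to consistent units, then evaluate M:
  copper: σ_y = 226.8 MPa, ρ = 8937 kg/m³
  CFRP laminate: σ_y = 703.0 MPa, ρ = 1610 kg/m³
  beryllium: σ_y = 272.0 MPa, ρ = 1842 kg/m³
  brass: σ_y = 208.0 MPa, ρ = 8580 kg/m³
  CFRP laminate: M = 437 kN·m/kg
  beryllium: M = 148 kN·m/kg
  copper: M = 25.4 kN·m/kg
  brass: M = 24.2 kN·m/kg
CFRP laminate ranks first.

CFRP laminate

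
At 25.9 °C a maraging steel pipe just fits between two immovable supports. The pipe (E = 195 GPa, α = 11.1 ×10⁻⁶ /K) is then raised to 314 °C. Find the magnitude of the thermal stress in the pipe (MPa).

ΔT = 288.1 K. Constrained thermal stress σ = E·α·ΔT = 195.0×10³ MPa × 11.1×10⁻⁶ × 288.1 = 624 MPa (compressive).

624 MPa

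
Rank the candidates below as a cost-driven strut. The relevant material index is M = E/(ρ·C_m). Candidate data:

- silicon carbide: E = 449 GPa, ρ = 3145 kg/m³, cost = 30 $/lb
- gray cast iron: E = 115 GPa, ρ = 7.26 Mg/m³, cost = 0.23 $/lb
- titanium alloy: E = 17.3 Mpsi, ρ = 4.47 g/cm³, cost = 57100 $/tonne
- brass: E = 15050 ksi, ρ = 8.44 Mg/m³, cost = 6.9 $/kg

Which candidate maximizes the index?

gray cast iron

In SI units:
  silicon carbide: E = 449.0 GPa, ρ = 3145 kg/m³, cost = 66.14 $/kg
  gray cast iron: E = 115.0 GPa, ρ = 7260 kg/m³, cost = 0.5071 $/kg
  titanium alloy: E = 119.3 GPa, ρ = 4470 kg/m³, cost = 57.10 $/kg
  brass: E = 103.8 GPa, ρ = 8440 kg/m³, cost = 6.900 $/kg
  gray cast iron: M = 31.2 MN·m per $
  silicon carbide: M = 2.16 MN·m per $
  brass: M = 1.78 MN·m per $
  titanium alloy: M = 0.467 MN·m per $
Highest index: gray cast iron.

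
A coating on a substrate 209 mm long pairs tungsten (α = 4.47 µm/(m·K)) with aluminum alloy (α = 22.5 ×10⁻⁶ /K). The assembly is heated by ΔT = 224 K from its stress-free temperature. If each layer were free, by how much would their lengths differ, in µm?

844 µm

Δα = |4.47 − 22.5|×10⁻⁶/K = 18.0×10⁻⁶/K.
ΔL_mismatch = Δα·L·ΔT = 18.0×10⁻⁶ × 209.0 mm × 224.0 K = 844 µm.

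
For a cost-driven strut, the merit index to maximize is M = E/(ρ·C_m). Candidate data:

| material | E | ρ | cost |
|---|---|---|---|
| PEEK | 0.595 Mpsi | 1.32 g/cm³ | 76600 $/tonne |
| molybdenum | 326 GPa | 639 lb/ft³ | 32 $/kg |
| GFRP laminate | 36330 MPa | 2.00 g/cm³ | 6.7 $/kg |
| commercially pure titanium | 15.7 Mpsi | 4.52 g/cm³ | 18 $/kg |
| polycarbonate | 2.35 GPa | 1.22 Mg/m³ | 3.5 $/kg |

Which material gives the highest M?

Convert each candidate to consistent units, then evaluate M:
  PEEK: E = 4.102 GPa, ρ = 1320 kg/m³, cost = 76.60 $/kg
  molybdenum: E = 326.0 GPa, ρ = 10240 kg/m³, cost = 32.00 $/kg
  GFRP laminate: E = 36.33 GPa, ρ = 2000 kg/m³, cost = 6.700 $/kg
  commercially pure titanium: E = 108.2 GPa, ρ = 4520 kg/m³, cost = 18.00 $/kg
  polycarbonate: E = 2.350 GPa, ρ = 1220 kg/m³, cost = 3.500 $/kg
  GFRP laminate: M = 2.71 MN·m per $
  commercially pure titanium: M = 1.33 MN·m per $
  molybdenum: M = 0.995 MN·m per $
  polycarbonate: M = 0.550 MN·m per $
  PEEK: M = 0.0406 MN·m per $
GFRP laminate ranks first.

GFRP laminate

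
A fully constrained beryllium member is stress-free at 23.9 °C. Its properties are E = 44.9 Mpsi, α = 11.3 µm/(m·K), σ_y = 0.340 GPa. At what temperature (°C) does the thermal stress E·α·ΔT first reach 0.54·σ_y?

E = 44.9 Mpsi = 309.6 GPa.
σ_y = 0.340 GPa = 340.0 MPa.
E·α·ΔT = 183.6 MPa ⇒ ΔT = 183.6 / (309.6×10³ × 11.3×10⁻⁶) = 52.48 K.
T = 23.9 + 52.48 = 76.38 °C.

76.4 °C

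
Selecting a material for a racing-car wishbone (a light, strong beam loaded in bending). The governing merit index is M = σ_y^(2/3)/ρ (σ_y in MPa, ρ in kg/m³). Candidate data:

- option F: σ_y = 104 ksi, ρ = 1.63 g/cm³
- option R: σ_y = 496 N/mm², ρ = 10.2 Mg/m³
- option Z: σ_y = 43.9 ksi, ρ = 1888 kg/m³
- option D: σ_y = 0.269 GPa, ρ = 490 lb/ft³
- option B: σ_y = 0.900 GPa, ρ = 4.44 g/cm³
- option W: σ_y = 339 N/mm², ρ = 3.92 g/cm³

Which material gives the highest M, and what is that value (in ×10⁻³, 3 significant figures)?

In SI units:
  option F: σ_y = 717.1 MPa, ρ = 1630 kg/m³
  option R: σ_y = 496.0 MPa, ρ = 10200 kg/m³
  option Z: σ_y = 302.7 MPa, ρ = 1888 kg/m³
  option D: σ_y = 269.0 MPa, ρ = 7849 kg/m³
  option B: σ_y = 900.0 MPa, ρ = 4440 kg/m³
  option W: σ_y = 339.0 MPa, ρ = 3920 kg/m³
  option F: M = 49.1×10⁻³
  option Z: M = 23.9×10⁻³
  option B: M = 21.0×10⁻³
  option W: M = 12.4×10⁻³
  option R: M = 6.14×10⁻³
  option D: M = 5.31×10⁻³
Option F ranks first.

option F, M = 49.1×10⁻³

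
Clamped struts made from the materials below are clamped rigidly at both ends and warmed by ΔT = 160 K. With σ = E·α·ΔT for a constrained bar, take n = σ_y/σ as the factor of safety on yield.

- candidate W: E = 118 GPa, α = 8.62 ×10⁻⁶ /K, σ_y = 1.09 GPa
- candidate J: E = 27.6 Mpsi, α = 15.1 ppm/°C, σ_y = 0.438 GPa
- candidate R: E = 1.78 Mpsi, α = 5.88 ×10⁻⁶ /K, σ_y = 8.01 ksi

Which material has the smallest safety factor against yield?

candidate J

Per material, after unit conversion:
  candidate W: E = 118.0, α = 8.62, σ_y = 1090 → σ = 163 MPa, n = 6.70
  candidate J: E = 190.3, α = 15.1, σ_y = 438.0 → σ = 460 MPa, n = 0.953
  candidate R: E = 12.27, α = 5.88, σ_y = 55.23 → σ = 11.5 MPa, n = 4.78
Smallest n: candidate J with n = 0.953.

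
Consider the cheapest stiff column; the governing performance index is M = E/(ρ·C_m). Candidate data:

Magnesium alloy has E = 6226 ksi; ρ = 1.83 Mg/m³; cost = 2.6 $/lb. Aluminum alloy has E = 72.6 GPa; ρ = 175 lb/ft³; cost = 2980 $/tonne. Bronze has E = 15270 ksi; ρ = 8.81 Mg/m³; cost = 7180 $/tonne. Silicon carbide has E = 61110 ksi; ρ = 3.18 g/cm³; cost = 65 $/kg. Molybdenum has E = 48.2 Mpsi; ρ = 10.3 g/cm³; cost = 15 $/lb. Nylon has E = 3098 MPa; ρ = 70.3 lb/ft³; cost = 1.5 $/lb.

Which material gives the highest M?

aluminum alloy

After converting to SI:
  magnesium alloy: E = 42.93 GPa, ρ = 1830 kg/m³, cost = 5.732 $/kg
  aluminum alloy: E = 72.60 GPa, ρ = 2803 kg/m³, cost = 2.980 $/kg
  bronze: E = 105.3 GPa, ρ = 8810 kg/m³, cost = 7.180 $/kg
  silicon carbide: E = 421.3 GPa, ρ = 3180 kg/m³, cost = 65.00 $/kg
  molybdenum: E = 332.3 GPa, ρ = 10300 kg/m³, cost = 33.07 $/kg
  nylon: E = 3.098 GPa, ρ = 1126 kg/m³, cost = 3.307 $/kg
  aluminum alloy: M = 8.69 MN·m per $
  magnesium alloy: M = 4.09 MN·m per $
  silicon carbide: M = 2.04 MN·m per $
  bronze: M = 1.66 MN·m per $
  molybdenum: M = 0.976 MN·m per $
  nylon: M = 0.832 MN·m per $
The maximum is for aluminum alloy.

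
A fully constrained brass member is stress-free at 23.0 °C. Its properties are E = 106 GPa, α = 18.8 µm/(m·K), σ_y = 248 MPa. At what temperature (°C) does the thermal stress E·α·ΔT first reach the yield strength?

E·α·ΔT = 248.0 MPa ⇒ ΔT = 248.0 / (106.0×10³ × 18.8×10⁻⁶) = 124.4 K.
T = 23.0 + 124.4 = 147.4 °C.

147 °C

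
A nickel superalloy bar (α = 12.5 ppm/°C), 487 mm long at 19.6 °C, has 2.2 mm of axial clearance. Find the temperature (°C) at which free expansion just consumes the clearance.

381 °C

α·L₀·ΔT = 2.2 mm ⇒ ΔT = 2.2 / (12.5×10⁻⁶ × 487.0) = 361.4 K.
T = 19.6 + 361.4 = 381.0 °C.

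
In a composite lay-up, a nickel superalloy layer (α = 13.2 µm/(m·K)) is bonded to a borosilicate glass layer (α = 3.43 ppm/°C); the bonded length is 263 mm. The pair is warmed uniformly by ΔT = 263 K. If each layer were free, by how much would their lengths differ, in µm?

676 µm

Δα = |13.2 − 3.43|×10⁻⁶/K = 9.77×10⁻⁶/K.
ΔL_mismatch = Δα·L·ΔT = 9.77×10⁻⁶ × 263.0 mm × 263.0 K = 676 µm.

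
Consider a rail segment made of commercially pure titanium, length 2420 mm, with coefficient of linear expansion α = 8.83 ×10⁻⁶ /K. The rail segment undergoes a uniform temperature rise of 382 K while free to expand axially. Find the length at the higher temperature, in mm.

2428.2 mm

ΔL = α·L₀·ΔT = 8.83×10⁻⁶ × 2420 mm × 382.0 K = 8.16 mm.
L = L₀ + ΔL = 2420 + 8.16 = 2428.2 mm.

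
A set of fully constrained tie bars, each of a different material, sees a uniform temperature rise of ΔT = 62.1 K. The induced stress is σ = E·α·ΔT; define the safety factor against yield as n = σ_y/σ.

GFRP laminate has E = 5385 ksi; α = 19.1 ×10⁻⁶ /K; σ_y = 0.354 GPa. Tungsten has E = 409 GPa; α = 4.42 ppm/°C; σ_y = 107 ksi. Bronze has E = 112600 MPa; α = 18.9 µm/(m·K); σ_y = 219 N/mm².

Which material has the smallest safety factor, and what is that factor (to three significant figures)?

bronze, n = 1.66

Per material, after unit conversion:
  GFRP laminate: E = 37.13, α = 19.1, σ_y = 354.0 → σ = 44.0 MPa, n = 8.04
  tungsten: E = 409.0, α = 4.42, σ_y = 737.7 → σ = 112 MPa, n = 6.57
  bronze: E = 112.6, α = 18.9, σ_y = 219.0 → σ = 132 MPa, n = 1.66
Smallest n: bronze with n = 1.66.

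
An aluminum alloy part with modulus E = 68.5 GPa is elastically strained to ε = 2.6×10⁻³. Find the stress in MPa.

σ = E·ε = 68500 MPa × 2.6×10⁻³ = 178 MPa.

178 MPa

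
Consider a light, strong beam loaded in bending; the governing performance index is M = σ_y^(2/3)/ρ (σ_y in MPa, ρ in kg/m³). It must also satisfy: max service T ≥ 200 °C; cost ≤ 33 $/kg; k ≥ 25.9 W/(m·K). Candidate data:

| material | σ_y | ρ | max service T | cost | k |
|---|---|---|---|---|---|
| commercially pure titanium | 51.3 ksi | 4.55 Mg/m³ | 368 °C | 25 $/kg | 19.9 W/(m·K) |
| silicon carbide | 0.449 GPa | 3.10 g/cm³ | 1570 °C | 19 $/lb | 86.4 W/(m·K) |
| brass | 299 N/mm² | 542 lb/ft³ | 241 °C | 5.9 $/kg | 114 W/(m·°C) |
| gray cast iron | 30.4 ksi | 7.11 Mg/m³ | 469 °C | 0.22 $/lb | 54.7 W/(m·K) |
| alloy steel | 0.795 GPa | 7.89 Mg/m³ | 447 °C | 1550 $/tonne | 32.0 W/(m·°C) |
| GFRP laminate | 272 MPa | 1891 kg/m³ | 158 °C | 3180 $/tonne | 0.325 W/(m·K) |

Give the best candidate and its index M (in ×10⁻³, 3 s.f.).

Screen on constraints: max service T ≥ 200 °C; cost ≤ 33 $/kg; k ≥ 25.9 W/(m·K). Survivors: brass, gray cast iron, alloy steel.
Convert each candidate to consistent units, then evaluate M:
  brass: σ_y = 299.0 MPa, ρ = 8682 kg/m³
  gray cast iron: σ_y = 209.6 MPa, ρ = 7110 kg/m³
  alloy steel: σ_y = 795.0 MPa, ρ = 7890 kg/m³
  alloy steel: M = 10.9×10⁻³
  brass: M = 5.15×10⁻³
  gray cast iron: M = 4.96×10⁻³
Alloy steel ranks first.

alloy steel, M = 10.9×10⁻³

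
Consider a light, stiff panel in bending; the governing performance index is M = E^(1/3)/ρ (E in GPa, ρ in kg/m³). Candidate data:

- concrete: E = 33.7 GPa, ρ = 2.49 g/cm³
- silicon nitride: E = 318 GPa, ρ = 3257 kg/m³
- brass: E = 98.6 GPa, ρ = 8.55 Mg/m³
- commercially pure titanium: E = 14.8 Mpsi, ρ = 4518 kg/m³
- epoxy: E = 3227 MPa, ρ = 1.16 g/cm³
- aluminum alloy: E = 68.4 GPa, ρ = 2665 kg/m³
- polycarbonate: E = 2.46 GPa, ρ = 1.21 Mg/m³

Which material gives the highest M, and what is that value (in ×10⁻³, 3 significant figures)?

silicon nitride, M = 2.10×10⁻³

Putting every candidate on a common basis:
  concrete: E = 33.70 GPa, ρ = 2490 kg/m³
  silicon nitride: E = 318.0 GPa, ρ = 3257 kg/m³
  brass: E = 98.60 GPa, ρ = 8550 kg/m³
  commercially pure titanium: E = 102.0 GPa, ρ = 4518 kg/m³
  epoxy: E = 3.227 GPa, ρ = 1160 kg/m³
  aluminum alloy: E = 68.40 GPa, ρ = 2665 kg/m³
  polycarbonate: E = 2.460 GPa, ρ = 1210 kg/m³
  silicon nitride: M = 2.10×10⁻³
  aluminum alloy: M = 1.53×10⁻³
  concrete: M = 1.30×10⁻³
  epoxy: M = 1.27×10⁻³
  polycarbonate: M = 1.12×10⁻³
  commercially pure titanium: M = 1.03×10⁻³
  brass: M = 0.540×10⁻³
Silicon nitride has the largest M.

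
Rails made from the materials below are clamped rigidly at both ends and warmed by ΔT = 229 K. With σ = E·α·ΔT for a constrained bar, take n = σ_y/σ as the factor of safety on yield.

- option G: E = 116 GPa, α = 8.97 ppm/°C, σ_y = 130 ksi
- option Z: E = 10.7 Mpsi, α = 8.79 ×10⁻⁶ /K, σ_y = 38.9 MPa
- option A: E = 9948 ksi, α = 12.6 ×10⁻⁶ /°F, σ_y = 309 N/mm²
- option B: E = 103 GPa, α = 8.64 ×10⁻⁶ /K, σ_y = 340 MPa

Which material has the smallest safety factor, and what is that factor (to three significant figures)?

option Z, n = 0.262

Per material, after unit conversion:
  option G: E = 116.0, α = 8.97, σ_y = 896.3 → σ = 238 MPa, n = 3.76
  option Z: E = 73.77, α = 8.79, σ_y = 38.90 → σ = 149 MPa, n = 0.262
  option A: E = 68.59, α = 22.7, σ_y = 309.0 → σ = 356 MPa, n = 0.867
  option B: E = 103.0, α = 8.64, σ_y = 340.0 → σ = 204 MPa, n = 1.67
Smallest n: option Z with n = 0.262.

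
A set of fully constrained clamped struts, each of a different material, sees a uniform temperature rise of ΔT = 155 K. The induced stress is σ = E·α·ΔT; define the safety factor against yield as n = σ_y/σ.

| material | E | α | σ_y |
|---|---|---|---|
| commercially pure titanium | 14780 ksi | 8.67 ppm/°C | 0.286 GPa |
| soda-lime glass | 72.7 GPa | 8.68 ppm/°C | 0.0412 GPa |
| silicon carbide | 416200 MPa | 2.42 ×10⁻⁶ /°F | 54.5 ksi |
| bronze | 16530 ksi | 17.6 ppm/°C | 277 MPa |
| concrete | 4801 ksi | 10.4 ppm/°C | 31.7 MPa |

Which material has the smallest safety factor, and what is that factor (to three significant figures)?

In consistent units (E in GPa, α in ×10⁻⁶/K, σ_y in MPa):
  commercially pure titanium: E = 101.9, α = 8.67, σ_y = 286.0 → σ = 137 MPa, n = 2.09
  soda-lime glass: E = 72.70, α = 8.68, σ_y = 41.20 → σ = 97.8 MPa, n = 0.421
  silicon carbide: E = 416.2, α = 4.36, σ_y = 375.8 → σ = 281 MPa, n = 1.34
  bronze: E = 114.0, α = 17.6, σ_y = 277.0 → σ = 311 MPa, n = 0.891
  concrete: E = 33.10, α = 10.4, σ_y = 31.70 → σ = 53.4 MPa, n = 0.594
The minimum is soda-lime glass at n = 0.421.

soda-lime glass, n = 0.421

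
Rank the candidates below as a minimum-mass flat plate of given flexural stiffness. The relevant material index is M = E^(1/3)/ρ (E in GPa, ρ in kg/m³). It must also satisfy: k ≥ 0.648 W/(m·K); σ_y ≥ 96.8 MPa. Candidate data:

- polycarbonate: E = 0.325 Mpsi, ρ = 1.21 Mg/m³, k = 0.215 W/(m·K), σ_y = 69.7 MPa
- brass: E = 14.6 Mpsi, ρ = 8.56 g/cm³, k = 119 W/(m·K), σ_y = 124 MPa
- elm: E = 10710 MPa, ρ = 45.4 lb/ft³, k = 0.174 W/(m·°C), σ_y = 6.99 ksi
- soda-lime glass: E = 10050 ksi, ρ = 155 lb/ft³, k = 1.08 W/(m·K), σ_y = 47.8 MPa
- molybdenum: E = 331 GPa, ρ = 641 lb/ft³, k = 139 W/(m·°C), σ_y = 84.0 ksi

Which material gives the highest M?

Screen on constraints: k ≥ 0.648 W/(m·K); σ_y ≥ 96.8 MPa. Survivors: brass, molybdenum.
In SI units:
  brass: E = 100.7 GPa, ρ = 8560 kg/m³
  molybdenum: E = 331.0 GPa, ρ = 10270 kg/m³
  molybdenum: M = 0.674×10⁻³
  brass: M = 0.543×10⁻³
Highest index: molybdenum.

molybdenum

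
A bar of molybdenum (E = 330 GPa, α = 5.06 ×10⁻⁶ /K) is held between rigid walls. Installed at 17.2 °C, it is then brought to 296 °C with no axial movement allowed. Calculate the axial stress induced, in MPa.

ΔT = 278.8 K. Constrained thermal stress σ = E·α·ΔT = 330.0×10³ MPa × 5.06×10⁻⁶ × 278.8 = 466 MPa (compressive).

466 MPa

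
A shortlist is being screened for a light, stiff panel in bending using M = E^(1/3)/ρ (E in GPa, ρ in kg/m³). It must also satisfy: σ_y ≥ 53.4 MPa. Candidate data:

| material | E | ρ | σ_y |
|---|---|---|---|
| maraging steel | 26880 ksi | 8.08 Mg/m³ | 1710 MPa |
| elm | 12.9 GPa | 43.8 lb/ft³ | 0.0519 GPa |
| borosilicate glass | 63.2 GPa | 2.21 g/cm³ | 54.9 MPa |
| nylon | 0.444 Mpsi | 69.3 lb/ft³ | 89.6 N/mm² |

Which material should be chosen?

borosilicate glass

Screen on constraints: σ_y ≥ 53.4 MPa. Survivors: maraging steel, borosilicate glass, nylon.
Normalizing units and computing the index:
  maraging steel: E = 185.3 GPa, ρ = 8080 kg/m³
  borosilicate glass: E = 63.20 GPa, ρ = 2210 kg/m³
  nylon: E = 3.061 GPa, ρ = 1110 kg/m³
  borosilicate glass: M = 1.80×10⁻³
  nylon: M = 1.31×10⁻³
  maraging steel: M = 0.706×10⁻³
Borosilicate glass has the largest M.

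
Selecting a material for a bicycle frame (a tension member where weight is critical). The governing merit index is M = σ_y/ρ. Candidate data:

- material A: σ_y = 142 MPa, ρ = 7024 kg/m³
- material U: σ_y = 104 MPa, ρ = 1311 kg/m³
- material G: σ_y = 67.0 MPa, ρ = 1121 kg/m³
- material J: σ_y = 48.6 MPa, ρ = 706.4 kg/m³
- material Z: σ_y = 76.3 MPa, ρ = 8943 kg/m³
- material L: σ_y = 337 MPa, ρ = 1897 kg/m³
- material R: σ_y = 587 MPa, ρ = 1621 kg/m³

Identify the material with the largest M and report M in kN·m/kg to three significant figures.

Computing M directly (units already consistent):
  material R: M = 362 kN·m/kg
  material L: M = 178 kN·m/kg
  material U: M = 79.3 kN·m/kg
  material J: M = 68.8 kN·m/kg
  material G: M = 59.8 kN·m/kg
  material A: M = 20.2 kN·m/kg
  material Z: M = 8.53 kN·m/kg
Highest index: material R.

material R, M = 362 kN·m/kg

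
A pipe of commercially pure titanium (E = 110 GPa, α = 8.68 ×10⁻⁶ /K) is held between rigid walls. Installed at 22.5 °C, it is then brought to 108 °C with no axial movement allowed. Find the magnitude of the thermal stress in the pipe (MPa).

81.6 MPa

ΔT = 85.50 K. Constrained thermal stress σ = E·α·ΔT = 110.0×10³ MPa × 8.68×10⁻⁶ × 85.50 = 81.6 MPa (compressive).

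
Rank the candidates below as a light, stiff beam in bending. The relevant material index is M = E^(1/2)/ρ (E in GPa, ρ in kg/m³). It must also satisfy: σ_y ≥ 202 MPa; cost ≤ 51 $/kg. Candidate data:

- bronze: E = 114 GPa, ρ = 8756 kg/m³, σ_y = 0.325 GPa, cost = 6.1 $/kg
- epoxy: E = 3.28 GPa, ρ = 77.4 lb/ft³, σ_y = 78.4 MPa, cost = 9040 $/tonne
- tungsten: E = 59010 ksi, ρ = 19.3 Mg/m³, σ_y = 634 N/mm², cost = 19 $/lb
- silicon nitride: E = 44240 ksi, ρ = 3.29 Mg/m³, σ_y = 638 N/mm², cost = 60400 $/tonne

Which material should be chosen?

bronze

Screen on constraints: σ_y ≥ 202 MPa; cost ≤ 51 $/kg. Survivors: bronze, tungsten.
Convert each candidate to consistent units, then evaluate M:
  bronze: E = 114.0 GPa, ρ = 8756 kg/m³
  tungsten: E = 406.9 GPa, ρ = 19300 kg/m³
  bronze: M = 1.22×10⁻³
  tungsten: M = 1.05×10⁻³
The maximum is for bronze.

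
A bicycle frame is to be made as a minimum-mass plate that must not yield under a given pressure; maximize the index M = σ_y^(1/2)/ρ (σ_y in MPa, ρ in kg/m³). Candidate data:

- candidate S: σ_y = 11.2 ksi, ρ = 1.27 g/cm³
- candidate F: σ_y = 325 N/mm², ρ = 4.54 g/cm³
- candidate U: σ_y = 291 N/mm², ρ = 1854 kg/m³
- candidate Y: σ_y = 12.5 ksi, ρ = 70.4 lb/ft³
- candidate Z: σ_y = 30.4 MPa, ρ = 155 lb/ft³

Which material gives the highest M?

candidate U

After converting to SI:
  candidate S: σ_y = 77.22 MPa, ρ = 1270 kg/m³
  candidate F: σ_y = 325.0 MPa, ρ = 4540 kg/m³
  candidate U: σ_y = 291.0 MPa, ρ = 1854 kg/m³
  candidate Y: σ_y = 86.18 MPa, ρ = 1128 kg/m³
  candidate Z: σ_y = 30.40 MPa, ρ = 2483 kg/m³
  candidate U: M = 9.20×10⁻³
  candidate Y: M = 8.23×10⁻³
  candidate S: M = 6.92×10⁻³
  candidate F: M = 3.97×10⁻³
  candidate Z: M = 2.22×10⁻³
The maximum is for candidate U.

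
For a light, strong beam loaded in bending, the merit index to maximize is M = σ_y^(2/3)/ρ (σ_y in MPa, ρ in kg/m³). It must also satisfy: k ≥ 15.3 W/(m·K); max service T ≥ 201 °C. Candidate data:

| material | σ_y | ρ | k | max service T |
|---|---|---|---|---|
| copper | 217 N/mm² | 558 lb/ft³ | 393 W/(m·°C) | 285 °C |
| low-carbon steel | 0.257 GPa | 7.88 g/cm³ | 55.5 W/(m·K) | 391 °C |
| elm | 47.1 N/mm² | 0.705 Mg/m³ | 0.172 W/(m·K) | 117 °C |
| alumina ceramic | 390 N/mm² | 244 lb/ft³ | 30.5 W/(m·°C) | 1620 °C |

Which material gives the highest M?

Screen on constraints: k ≥ 15.3 W/(m·K); max service T ≥ 201 °C. Survivors: copper, low-carbon steel, alumina ceramic.
In SI units:
  copper: σ_y = 217.0 MPa, ρ = 8938 kg/m³
  low-carbon steel: σ_y = 257.0 MPa, ρ = 7880 kg/m³
  alumina ceramic: σ_y = 390.0 MPa, ρ = 3909 kg/m³
  alumina ceramic: M = 13.7×10⁻³
  low-carbon steel: M = 5.13×10⁻³
  copper: M = 4.04×10⁻³
Alumina ceramic has the largest M.

alumina ceramic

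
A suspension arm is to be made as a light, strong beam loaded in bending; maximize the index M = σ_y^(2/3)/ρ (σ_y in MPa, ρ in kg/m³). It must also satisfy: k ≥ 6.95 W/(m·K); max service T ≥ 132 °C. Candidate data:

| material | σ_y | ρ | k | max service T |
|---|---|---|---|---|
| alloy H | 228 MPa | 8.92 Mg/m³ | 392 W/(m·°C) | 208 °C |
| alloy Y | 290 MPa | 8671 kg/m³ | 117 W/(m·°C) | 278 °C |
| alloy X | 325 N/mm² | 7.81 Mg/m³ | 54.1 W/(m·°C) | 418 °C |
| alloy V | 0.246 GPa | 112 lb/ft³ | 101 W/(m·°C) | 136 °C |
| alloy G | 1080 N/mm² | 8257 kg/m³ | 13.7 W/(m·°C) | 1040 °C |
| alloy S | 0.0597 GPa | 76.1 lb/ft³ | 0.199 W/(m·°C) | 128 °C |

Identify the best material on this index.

Screen on constraints: k ≥ 6.95 W/(m·K); max service T ≥ 132 °C. Survivors: alloy H, alloy Y, alloy X, alloy V, alloy G.
Convert each candidate to consistent units, then evaluate M:
  alloy H: σ_y = 228.0 MPa, ρ = 8920 kg/m³
  alloy Y: σ_y = 290.0 MPa, ρ = 8671 kg/m³
  alloy X: σ_y = 325.0 MPa, ρ = 7810 kg/m³
  alloy V: σ_y = 246.0 MPa, ρ = 1794 kg/m³
  alloy G: σ_y = 1080 MPa, ρ = 8257 kg/m³
  alloy V: M = 21.9×10⁻³
  alloy G: M = 12.7×10⁻³
  alloy X: M = 6.05×10⁻³
  alloy Y: M = 5.05×10⁻³
  alloy H: M = 4.18×10⁻³
Alloy V has the largest M.

alloy V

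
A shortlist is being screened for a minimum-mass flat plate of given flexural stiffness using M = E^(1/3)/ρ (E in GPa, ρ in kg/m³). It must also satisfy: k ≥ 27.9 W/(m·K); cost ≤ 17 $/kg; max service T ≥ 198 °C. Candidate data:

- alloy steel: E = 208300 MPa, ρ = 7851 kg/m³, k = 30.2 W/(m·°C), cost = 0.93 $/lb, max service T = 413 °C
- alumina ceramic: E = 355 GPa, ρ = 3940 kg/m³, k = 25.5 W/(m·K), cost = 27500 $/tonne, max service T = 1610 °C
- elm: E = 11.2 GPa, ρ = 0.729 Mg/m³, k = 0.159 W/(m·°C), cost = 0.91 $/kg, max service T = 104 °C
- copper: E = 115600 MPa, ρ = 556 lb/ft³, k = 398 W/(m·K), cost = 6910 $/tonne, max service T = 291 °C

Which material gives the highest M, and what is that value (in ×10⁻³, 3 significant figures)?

Screen on constraints: k ≥ 27.9 W/(m·K); cost ≤ 17 $/kg; max service T ≥ 198 °C. Survivors: alloy steel, copper.
Normalizing units and computing the index:
  alloy steel: E = 208.3 GPa, ρ = 7851 kg/m³
  copper: E = 115.6 GPa, ρ = 8906 kg/m³
  alloy steel: M = 0.755×10⁻³
  copper: M = 0.547×10⁻³
The maximum is for alloy steel.

alloy steel, M = 0.755×10⁻³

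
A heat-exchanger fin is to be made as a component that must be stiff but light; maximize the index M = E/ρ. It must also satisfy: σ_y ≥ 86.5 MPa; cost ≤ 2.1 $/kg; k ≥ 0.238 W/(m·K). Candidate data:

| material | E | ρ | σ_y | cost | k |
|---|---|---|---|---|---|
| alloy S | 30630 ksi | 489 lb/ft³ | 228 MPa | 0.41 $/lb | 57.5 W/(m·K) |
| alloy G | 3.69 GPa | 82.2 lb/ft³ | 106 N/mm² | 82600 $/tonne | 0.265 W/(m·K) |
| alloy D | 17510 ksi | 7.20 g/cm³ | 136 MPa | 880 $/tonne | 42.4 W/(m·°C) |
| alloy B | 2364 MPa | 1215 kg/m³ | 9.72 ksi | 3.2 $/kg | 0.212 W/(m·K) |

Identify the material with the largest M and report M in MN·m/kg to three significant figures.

alloy S, M = 27.0 MN·m/kg

Screen on constraints: σ_y ≥ 86.5 MPa; cost ≤ 2.1 $/kg; k ≥ 0.238 W/(m·K). Survivors: alloy S, alloy D.
Putting every candidate on a common basis:
  alloy S: E = 211.2 GPa, ρ = 7833 kg/m³
  alloy D: E = 120.7 GPa, ρ = 7200 kg/m³
  alloy S: M = 27.0 MN·m/kg
  alloy D: M = 16.8 MN·m/kg
Alloy S ranks first.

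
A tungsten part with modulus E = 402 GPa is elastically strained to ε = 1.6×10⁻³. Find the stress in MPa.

σ = E·ε = 402000 MPa × 1.6×10⁻³ = 643 MPa.

643 MPa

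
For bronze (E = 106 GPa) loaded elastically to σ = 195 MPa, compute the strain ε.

ε = σ/E = 195 / 106000 = 1.84×10⁻³.

1.84×10⁻³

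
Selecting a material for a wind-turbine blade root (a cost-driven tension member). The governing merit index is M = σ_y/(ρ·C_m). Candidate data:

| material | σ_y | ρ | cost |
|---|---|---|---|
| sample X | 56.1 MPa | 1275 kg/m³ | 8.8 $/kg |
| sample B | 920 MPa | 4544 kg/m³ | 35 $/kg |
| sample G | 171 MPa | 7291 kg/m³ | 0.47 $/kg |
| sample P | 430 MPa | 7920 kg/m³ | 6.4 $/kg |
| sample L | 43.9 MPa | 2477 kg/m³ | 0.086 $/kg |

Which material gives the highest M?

Evaluate M for each candidate:
  sample L: M = 206 kN·m per $
  sample G: M = 49.9 kN·m per $
  sample P: M = 8.48 kN·m per $
  sample B: M = 5.78 kN·m per $
  sample X: M = 5.00 kN·m per $
The maximum is for sample L.

sample L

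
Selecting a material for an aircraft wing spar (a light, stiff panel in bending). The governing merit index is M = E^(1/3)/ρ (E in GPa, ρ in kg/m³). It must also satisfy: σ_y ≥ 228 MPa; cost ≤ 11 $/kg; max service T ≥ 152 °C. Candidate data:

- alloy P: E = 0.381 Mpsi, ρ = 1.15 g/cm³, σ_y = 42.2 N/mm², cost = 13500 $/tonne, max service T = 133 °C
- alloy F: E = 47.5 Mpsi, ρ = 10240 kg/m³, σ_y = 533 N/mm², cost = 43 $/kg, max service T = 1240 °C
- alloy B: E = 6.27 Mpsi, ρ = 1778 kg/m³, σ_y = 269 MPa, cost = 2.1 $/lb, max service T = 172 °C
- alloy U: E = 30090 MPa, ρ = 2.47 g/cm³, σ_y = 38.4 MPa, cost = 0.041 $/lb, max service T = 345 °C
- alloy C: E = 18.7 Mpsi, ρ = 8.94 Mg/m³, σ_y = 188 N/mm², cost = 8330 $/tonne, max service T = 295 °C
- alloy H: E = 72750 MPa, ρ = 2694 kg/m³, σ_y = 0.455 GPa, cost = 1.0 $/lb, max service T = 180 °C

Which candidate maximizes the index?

alloy B

Screen on constraints: σ_y ≥ 228 MPa; cost ≤ 11 $/kg; max service T ≥ 152 °C. Survivors: alloy B, alloy H.
After converting to SI:
  alloy B: E = 43.23 GPa, ρ = 1778 kg/m³
  alloy H: E = 72.75 GPa, ρ = 2694 kg/m³
  alloy B: M = 1.97×10⁻³
  alloy H: M = 1.55×10⁻³
The maximum is for alloy B.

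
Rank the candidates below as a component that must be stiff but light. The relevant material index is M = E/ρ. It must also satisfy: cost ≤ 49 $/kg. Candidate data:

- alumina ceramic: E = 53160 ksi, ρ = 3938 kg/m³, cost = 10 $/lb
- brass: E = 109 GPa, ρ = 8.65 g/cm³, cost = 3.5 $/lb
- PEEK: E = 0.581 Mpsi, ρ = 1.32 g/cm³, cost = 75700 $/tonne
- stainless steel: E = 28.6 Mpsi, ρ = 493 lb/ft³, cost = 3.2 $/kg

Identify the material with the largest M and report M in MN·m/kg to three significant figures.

alumina ceramic, M = 93.1 MN·m/kg

Screen on constraints: cost ≤ 49 $/kg. Survivors: alumina ceramic, brass, stainless steel.
Convert each candidate to consistent units, then evaluate M:
  alumina ceramic: E = 366.5 GPa, ρ = 3938 kg/m³
  brass: E = 109.0 GPa, ρ = 8650 kg/m³
  stainless steel: E = 197.2 GPa, ρ = 7897 kg/m³
  alumina ceramic: M = 93.1 MN·m/kg
  stainless steel: M = 25.0 MN·m/kg
  brass: M = 12.6 MN·m/kg
Alumina ceramic ranks first.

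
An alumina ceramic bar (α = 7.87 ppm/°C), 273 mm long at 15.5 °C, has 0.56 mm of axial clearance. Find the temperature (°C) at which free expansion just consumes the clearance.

α·L₀·ΔT = 0.56 mm ⇒ ΔT = 0.56 / (7.87×10⁻⁶ × 273.0) = 260.6 K.
T = 15.5 + 260.6 = 276.1 °C.

276 °C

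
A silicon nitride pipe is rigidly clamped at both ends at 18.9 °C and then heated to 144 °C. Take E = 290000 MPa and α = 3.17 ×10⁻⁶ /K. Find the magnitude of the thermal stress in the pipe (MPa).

E = 290000 MPa = 290.0 GPa.
ΔT = 125.1 K. Constrained thermal stress σ = E·α·ΔT = 290.0×10³ MPa × 3.17×10⁻⁶ × 125.1 = 115 MPa (compressive).

115 MPa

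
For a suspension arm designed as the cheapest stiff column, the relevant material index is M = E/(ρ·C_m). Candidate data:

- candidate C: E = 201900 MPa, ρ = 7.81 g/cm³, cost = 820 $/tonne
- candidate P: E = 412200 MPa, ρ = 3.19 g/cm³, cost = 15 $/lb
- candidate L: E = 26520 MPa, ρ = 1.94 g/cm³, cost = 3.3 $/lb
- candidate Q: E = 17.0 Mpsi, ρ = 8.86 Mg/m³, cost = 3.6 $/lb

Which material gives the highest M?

candidate C

Putting every candidate on a common basis:
  candidate C: E = 201.9 GPa, ρ = 7810 kg/m³, cost = 0.8200 $/kg
  candidate P: E = 412.2 GPa, ρ = 3190 kg/m³, cost = 33.07 $/kg
  candidate L: E = 26.52 GPa, ρ = 1940 kg/m³, cost = 7.275 $/kg
  candidate Q: E = 117.2 GPa, ρ = 8860 kg/m³, cost = 7.937 $/kg
  candidate C: M = 31.5 MN·m per $
  candidate P: M = 3.91 MN·m per $
  candidate L: M = 1.88 MN·m per $
  candidate Q: M = 1.67 MN·m per $
Candidate C ranks first.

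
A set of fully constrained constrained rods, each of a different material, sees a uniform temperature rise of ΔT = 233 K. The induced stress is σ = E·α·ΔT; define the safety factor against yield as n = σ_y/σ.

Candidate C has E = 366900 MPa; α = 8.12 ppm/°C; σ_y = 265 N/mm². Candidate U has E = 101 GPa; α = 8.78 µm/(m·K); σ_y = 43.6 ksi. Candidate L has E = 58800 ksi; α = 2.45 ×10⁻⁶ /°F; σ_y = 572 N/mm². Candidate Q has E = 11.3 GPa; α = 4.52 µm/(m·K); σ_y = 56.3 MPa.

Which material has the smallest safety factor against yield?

Converting E to GPa, α to ×10⁻⁶/K, σ_y to MPa, then σ and n for each:
  candidate C: E = 366.9, α = 8.12, σ_y = 265.0 → σ = 694 MPa, n = 0.382
  candidate U: E = 101.0, α = 8.78, σ_y = 300.6 → σ = 207 MPa, n = 1.45
  candidate L: E = 405.4, α = 4.41, σ_y = 572.0 → σ = 417 MPa, n = 1.37
  candidate Q: E = 11.30, α = 4.52, σ_y = 56.30 → σ = 11.9 MPa, n = 4.73
Candidate C has the lowest safety factor, n = 0.382.

candidate C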